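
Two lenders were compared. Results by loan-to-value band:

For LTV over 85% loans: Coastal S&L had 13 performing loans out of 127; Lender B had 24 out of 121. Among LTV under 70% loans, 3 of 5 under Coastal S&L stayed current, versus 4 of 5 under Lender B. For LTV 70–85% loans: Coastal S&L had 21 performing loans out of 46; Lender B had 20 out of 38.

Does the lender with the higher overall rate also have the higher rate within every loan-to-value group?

Yes

LTV over 85%: Coastal S&L 13/127 = 10.2%, Lender B 24/121 = 19.8% → Lender B
LTV under 70%: Coastal S&L 3/5 = 60.0%, Lender B 4/5 = 80.0% → Lender B
LTV 70–85%: Coastal S&L 21/46 = 45.7%, Lender B 20/38 = 52.6% → Lender B
Overall: Coastal S&L 37/178 = 20.8%, Lender B 48/164 = 29.3% → Lender B
Lender B wins overall and in every loan-to-value group — no reversal.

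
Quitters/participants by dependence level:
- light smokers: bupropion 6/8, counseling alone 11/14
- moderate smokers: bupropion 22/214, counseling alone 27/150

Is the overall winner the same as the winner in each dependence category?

Light smokers: bupropion 6/8 = 75.0%, counseling alone 11/14 = 78.6% → counseling alone
Moderate smokers: bupropion 22/214 = 10.3%, counseling alone 27/150 = 18.0% → counseling alone
Overall: bupropion 28/222 = 12.6%, counseling alone 38/164 = 23.2% → counseling alone
Counseling alone wins overall and in every dependence group — no reversal.

Yes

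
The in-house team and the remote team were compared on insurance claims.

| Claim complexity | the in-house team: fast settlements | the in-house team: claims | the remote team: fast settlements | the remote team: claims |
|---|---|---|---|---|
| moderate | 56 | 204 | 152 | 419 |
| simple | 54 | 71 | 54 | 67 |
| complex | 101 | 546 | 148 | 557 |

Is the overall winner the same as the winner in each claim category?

Moderate: the in-house team 56/204 = 27.5%, the remote team 152/419 = 36.3% → the remote team
Simple: the in-house team 54/71 = 76.1%, the remote team 54/67 = 80.6% → the remote team
Complex: the in-house team 101/546 = 18.5%, the remote team 148/557 = 26.6% → the remote team
Overall: the in-house team 211/821 = 25.7%, the remote team 354/1043 = 33.9% → the remote team
The remote team wins overall and in every claim group — no reversal.

Yes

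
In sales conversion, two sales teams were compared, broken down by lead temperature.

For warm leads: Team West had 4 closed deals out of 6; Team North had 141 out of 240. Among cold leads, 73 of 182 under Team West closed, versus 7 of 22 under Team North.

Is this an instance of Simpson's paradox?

Yes

Warm: Team West 4/6 = 66.7%, Team North 141/240 = 58.8% → Team West
Cold: Team West 73/182 = 40.1%, Team North 7/22 = 31.8% → Team West
Overall: Team West 77/188 = 41.0%, Team North 148/262 = 56.5% → Team North
Team West wins each lead group but Team North wins overall — the comparison reverses. Team West's leads skew toward cold, which has a lower base rate.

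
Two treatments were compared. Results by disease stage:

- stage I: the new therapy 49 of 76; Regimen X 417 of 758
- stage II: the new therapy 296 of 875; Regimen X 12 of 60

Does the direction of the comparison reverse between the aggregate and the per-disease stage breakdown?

Yes

Stage I: the new therapy 49/76 = 64.5%, Regimen X 417/758 = 55.0% → the new therapy
Stage II: the new therapy 296/875 = 33.8%, Regimen X 12/60 = 20.0% → the new therapy
Overall: the new therapy 345/951 = 36.3%, Regimen X 429/818 = 52.4% → Regimen X
The new therapy wins each disease group but Regimen X wins overall — the comparison reverses. The new therapy's patients skew toward stage II, which has a lower base rate.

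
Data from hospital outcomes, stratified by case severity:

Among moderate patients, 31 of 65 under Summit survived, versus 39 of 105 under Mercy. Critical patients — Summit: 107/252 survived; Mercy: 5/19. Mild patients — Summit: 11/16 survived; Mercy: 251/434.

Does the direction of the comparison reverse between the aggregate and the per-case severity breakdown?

Moderate: Summit 31/65 = 47.7%, Mercy 39/105 = 37.1% → Summit
Critical: Summit 107/252 = 42.5%, Mercy 5/19 = 26.3% → Summit
Mild: Summit 11/16 = 68.8%, Mercy 251/434 = 57.8% → Summit
Overall: Summit 149/333 = 44.7%, Mercy 295/558 = 52.9% → Mercy
Summit wins each case group but Mercy wins overall — the comparison reverses. Summit's patients skew toward critical, which has a lower base rate.

Yes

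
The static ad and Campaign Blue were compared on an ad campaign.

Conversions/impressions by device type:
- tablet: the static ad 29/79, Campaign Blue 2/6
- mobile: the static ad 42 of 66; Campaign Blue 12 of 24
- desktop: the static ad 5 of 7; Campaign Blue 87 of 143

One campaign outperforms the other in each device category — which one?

the static ad

Tablet: the static ad 29/79 = 36.7%, Campaign Blue 2/6 = 33.3% → the static ad
Mobile: the static ad 42/66 = 63.6%, Campaign Blue 12/24 = 50.0% → the static ad
Desktop: the static ad 5/7 = 71.4%, Campaign Blue 87/143 = 60.8% → the static ad
The static ad has the higher rate in all 3 groups.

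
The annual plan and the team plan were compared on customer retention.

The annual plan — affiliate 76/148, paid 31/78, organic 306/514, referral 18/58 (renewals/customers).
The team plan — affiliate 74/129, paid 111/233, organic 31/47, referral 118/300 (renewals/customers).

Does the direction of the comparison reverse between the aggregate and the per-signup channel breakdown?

Yes

Affiliate: the annual plan 76/148 = 51.4%, the team plan 74/129 = 57.4% → the team plan
Paid: the annual plan 31/78 = 39.7%, the team plan 111/233 = 47.6% → the team plan
Organic: the annual plan 306/514 = 59.5%, the team plan 31/47 = 66.0% → the team plan
Referral: the annual plan 18/58 = 31.0%, the team plan 118/300 = 39.3% → the team plan
Overall: the annual plan 431/798 = 54.0%, the team plan 334/709 = 47.1% → the annual plan
The team plan wins each signup group but the annual plan wins overall — the comparison reverses. The team plan's customers skew toward referral, which has a lower base rate.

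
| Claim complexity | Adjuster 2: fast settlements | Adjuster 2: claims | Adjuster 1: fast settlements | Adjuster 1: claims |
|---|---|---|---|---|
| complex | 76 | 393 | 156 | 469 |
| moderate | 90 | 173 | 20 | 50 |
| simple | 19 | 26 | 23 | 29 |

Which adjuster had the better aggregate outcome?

Adjuster 1

Complex: Adjuster 2 76/393 = 19.3%, Adjuster 1 156/469 = 33.3% → Adjuster 1
Moderate: Adjuster 2 90/173 = 52.0%, Adjuster 1 20/50 = 40.0% → Adjuster 2
Simple: Adjuster 2 19/26 = 73.1%, Adjuster 1 23/29 = 79.3% → Adjuster 1
Overall: Adjuster 2 185/592 = 31.2%, Adjuster 1 199/548 = 36.3% → Adjuster 1
(Neither sweeps every claim group, but Adjuster 1 has the higher pooled rate.)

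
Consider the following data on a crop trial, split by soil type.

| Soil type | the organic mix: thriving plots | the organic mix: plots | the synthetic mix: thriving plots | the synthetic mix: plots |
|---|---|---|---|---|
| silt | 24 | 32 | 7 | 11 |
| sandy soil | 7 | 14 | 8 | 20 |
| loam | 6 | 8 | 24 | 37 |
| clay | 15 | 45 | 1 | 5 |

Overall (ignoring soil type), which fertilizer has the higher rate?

Silt: the organic mix 24/32 = 75.0%, the synthetic mix 7/11 = 63.6% → the organic mix
Sandy soil: the organic mix 7/14 = 50.0%, the synthetic mix 8/20 = 40.0% → the organic mix
Loam: the organic mix 6/8 = 75.0%, the synthetic mix 24/37 = 64.9% → the organic mix
Clay: the organic mix 15/45 = 33.3%, the synthetic mix 1/5 = 20.0% → the organic mix
Overall: the organic mix 52/99 = 52.5%, the synthetic mix 40/73 = 54.8% → the synthetic mix
(The organic mix wins every soil group but the synthetic mix wins overall — the organic mix's plots skew toward the low-rate clay group.)

the synthetic mix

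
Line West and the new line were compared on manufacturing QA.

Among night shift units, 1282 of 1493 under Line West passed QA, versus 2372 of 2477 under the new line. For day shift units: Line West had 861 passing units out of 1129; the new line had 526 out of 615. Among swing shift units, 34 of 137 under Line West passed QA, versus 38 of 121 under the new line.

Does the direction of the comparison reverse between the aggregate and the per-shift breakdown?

No

Night shift: Line West 1282/1493 = 85.9%, the new line 2372/2477 = 95.8% → the new line
Day shift: Line West 861/1129 = 76.3%, the new line 526/615 = 85.5% → the new line
Swing shift: Line West 34/137 = 24.8%, the new line 38/121 = 31.4% → the new line
Overall: Line West 2177/2759 = 78.9%, the new line 2936/3213 = 91.4% → the new line
The new line wins overall and in every shift group — no reversal.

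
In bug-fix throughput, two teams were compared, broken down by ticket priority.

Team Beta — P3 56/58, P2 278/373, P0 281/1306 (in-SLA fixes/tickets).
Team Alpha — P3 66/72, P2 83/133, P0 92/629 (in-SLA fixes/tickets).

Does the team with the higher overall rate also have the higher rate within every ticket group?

P3: Team Beta 56/58 = 96.6%, Team Alpha 66/72 = 91.7% → Team Beta
P2: Team Beta 278/373 = 74.5%, Team Alpha 83/133 = 62.4% → Team Beta
P0: Team Beta 281/1306 = 21.5%, Team Alpha 92/629 = 14.6% → Team Beta
Overall: Team Beta 615/1737 = 35.4%, Team Alpha 241/834 = 28.9% → Team Beta
Team Beta wins overall and in every ticket group — no reversal.

Yes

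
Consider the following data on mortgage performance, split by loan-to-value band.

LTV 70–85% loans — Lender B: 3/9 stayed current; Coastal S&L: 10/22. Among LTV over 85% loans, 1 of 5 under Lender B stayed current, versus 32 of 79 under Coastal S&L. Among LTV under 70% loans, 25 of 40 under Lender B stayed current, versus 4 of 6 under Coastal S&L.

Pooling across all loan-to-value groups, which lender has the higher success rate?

LTV 70–85%: Lender B 3/9 = 33.3%, Coastal S&L 10/22 = 45.5% → Coastal S&L
LTV over 85%: Lender B 1/5 = 20.0%, Coastal S&L 32/79 = 40.5% → Coastal S&L
LTV under 70%: Lender B 25/40 = 62.5%, Coastal S&L 4/6 = 66.7% → Coastal S&L
Overall: Lender B 29/54 = 53.7%, Coastal S&L 46/107 = 43.0% → Lender B
(Coastal S&L wins every loan-to-value group but Lender B wins overall — Coastal S&L's loans skew toward the low-rate LTV over 85% group.)

Lender B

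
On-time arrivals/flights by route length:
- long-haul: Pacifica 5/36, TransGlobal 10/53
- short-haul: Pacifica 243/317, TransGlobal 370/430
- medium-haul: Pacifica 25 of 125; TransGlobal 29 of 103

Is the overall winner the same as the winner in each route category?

Long-haul: Pacifica 5/36 = 13.9%, TransGlobal 10/53 = 18.9% → TransGlobal
Short-haul: Pacifica 243/317 = 76.7%, TransGlobal 370/430 = 86.0% → TransGlobal
Medium-haul: Pacifica 25/125 = 20.0%, TransGlobal 29/103 = 28.2% → TransGlobal
Overall: Pacifica 273/478 = 57.1%, TransGlobal 409/586 = 69.8% → TransGlobal
TransGlobal wins overall and in every route group — no reversal.

Yes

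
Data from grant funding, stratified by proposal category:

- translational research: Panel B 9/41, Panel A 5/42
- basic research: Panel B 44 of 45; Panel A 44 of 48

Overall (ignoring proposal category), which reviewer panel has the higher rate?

Translational research: Panel B 9/41 = 22.0%, Panel A 5/42 = 11.9% → Panel B
Basic research: Panel B 44/45 = 97.8%, Panel A 44/48 = 91.7% → Panel B
Overall: Panel B 53/86 = 61.6%, Panel A 49/90 = 54.4% → Panel B

Panel B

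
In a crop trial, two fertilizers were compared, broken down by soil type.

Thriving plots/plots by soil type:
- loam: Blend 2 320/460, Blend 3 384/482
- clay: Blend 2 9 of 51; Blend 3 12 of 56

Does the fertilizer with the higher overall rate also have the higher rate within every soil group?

Loam: Blend 2 320/460 = 69.6%, Blend 3 384/482 = 79.7% → Blend 3
Clay: Blend 2 9/51 = 17.6%, Blend 3 12/56 = 21.4% → Blend 3
Overall: Blend 2 329/511 = 64.4%, Blend 3 396/538 = 73.6% → Blend 3
Blend 3 wins overall and in every soil group — no reversal.

Yes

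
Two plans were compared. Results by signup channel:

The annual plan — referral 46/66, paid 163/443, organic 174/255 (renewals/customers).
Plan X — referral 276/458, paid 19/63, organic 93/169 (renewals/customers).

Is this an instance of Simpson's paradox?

Referral: the annual plan 46/66 = 69.7%, Plan X 276/458 = 60.3% → the annual plan
Paid: the annual plan 163/443 = 36.8%, Plan X 19/63 = 30.2% → the annual plan
Organic: the annual plan 174/255 = 68.2%, Plan X 93/169 = 55.0% → the annual plan
Overall: the annual plan 383/764 = 50.1%, Plan X 388/690 = 56.2% → Plan X
The annual plan wins each signup group but Plan X wins overall — the comparison reverses. The annual plan's customers skew toward paid, which has a lower base rate.

Yes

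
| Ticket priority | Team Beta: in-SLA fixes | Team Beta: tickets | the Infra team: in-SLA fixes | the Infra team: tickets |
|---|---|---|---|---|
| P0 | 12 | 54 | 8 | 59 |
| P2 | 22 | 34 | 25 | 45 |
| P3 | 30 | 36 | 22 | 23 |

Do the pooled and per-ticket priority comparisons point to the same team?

No

P0: Team Beta 12/54 = 22.2%, the Infra team 8/59 = 13.6% → Team Beta
P2: Team Beta 22/34 = 64.7%, the Infra team 25/45 = 55.6% → Team Beta
P3: Team Beta 30/36 = 83.3%, the Infra team 22/23 = 95.7% → the Infra team
Overall: Team Beta 64/124 = 51.6%, the Infra team 55/127 = 43.3% → Team Beta
Neither sweeps: Team Beta wins 2 of 3 groups, the Infra team wins 1. Team Beta wins overall but not every group — no Simpson reversal.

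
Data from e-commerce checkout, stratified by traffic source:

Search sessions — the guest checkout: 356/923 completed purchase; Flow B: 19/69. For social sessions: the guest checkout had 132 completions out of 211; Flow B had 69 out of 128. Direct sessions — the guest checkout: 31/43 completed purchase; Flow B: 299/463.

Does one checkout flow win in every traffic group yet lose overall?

Search: the guest checkout 356/923 = 38.6%, Flow B 19/69 = 27.5% → the guest checkout
Social: the guest checkout 132/211 = 62.6%, Flow B 69/128 = 53.9% → the guest checkout
Direct: the guest checkout 31/43 = 72.1%, Flow B 299/463 = 64.6% → the guest checkout
Overall: the guest checkout 519/1177 = 44.1%, Flow B 387/660 = 58.6% → Flow B
The guest checkout wins each traffic group but Flow B wins overall — the comparison reverses. The guest checkout's sessions skew toward search, which has a lower base rate.

Yes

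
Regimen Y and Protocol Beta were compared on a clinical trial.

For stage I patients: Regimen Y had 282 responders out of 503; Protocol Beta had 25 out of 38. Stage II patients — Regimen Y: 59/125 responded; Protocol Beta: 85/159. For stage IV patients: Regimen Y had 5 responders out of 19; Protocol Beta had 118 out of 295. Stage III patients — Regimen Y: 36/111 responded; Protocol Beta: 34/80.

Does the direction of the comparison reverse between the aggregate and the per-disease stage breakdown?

Yes

Stage I: Regimen Y 282/503 = 56.1%, Protocol Beta 25/38 = 65.8% → Protocol Beta
Stage II: Regimen Y 59/125 = 47.2%, Protocol Beta 85/159 = 53.5% → Protocol Beta
Stage IV: Regimen Y 5/19 = 26.3%, Protocol Beta 118/295 = 40.0% → Protocol Beta
Stage III: Regimen Y 36/111 = 32.4%, Protocol Beta 34/80 = 42.5% → Protocol Beta
Overall: Regimen Y 382/758 = 50.4%, Protocol Beta 262/572 = 45.8% → Regimen Y
Protocol Beta wins each disease group but Regimen Y wins overall — the comparison reverses. Protocol Beta's patients skew toward stage IV, which has a lower base rate.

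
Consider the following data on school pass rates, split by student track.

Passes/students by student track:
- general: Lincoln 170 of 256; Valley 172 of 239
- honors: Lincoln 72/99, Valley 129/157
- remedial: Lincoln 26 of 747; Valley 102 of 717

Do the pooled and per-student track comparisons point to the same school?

Yes

General: Lincoln 170/256 = 66.4%, Valley 172/239 = 72.0% → Valley
Honors: Lincoln 72/99 = 72.7%, Valley 129/157 = 82.2% → Valley
Remedial: Lincoln 26/747 = 3.5%, Valley 102/717 = 14.2% → Valley
Overall: Lincoln 268/1102 = 24.3%, Valley 403/1113 = 36.2% → Valley
Valley wins overall and in every student group — no reversal.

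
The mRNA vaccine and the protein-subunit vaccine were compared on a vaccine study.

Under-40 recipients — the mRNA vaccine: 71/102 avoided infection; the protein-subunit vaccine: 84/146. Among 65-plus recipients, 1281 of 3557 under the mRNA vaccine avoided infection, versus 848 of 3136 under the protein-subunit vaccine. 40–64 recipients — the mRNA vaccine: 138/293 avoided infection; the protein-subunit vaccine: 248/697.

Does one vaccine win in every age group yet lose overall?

No

Under-40: the mRNA vaccine 71/102 = 69.6%, the protein-subunit vaccine 84/146 = 57.5% → the mRNA vaccine
65-plus: the mRNA vaccine 1281/3557 = 36.0%, the protein-subunit vaccine 848/3136 = 27.0% → the mRNA vaccine
40–64: the mRNA vaccine 138/293 = 47.1%, the protein-subunit vaccine 248/697 = 35.6% → the mRNA vaccine
Overall: the mRNA vaccine 1490/3952 = 37.7%, the protein-subunit vaccine 1180/3979 = 29.7% → the mRNA vaccine
The mRNA vaccine wins overall and in every age group — no reversal.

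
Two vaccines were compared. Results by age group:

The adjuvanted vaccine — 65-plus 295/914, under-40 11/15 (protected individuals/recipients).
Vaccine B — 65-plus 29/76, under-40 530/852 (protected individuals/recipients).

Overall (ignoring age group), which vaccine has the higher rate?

65-plus: the adjuvanted vaccine 295/914 = 32.3%, Vaccine B 29/76 = 38.2% → Vaccine B
Under-40: the adjuvanted vaccine 11/15 = 73.3%, Vaccine B 530/852 = 62.2% → the adjuvanted vaccine
Overall: the adjuvanted vaccine 306/929 = 32.9%, Vaccine B 559/928 = 60.2% → Vaccine B
(Neither sweeps every age group, but Vaccine B has the higher pooled rate.)

Vaccine B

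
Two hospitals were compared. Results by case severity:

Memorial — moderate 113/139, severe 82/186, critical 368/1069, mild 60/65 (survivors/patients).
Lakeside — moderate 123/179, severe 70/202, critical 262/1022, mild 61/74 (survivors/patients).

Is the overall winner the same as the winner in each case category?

Moderate: Memorial 113/139 = 81.3%, Lakeside 123/179 = 68.7% → Memorial
Severe: Memorial 82/186 = 44.1%, Lakeside 70/202 = 34.7% → Memorial
Critical: Memorial 368/1069 = 34.4%, Lakeside 262/1022 = 25.6% → Memorial
Mild: Memorial 60/65 = 92.3%, Lakeside 61/74 = 82.4% → Memorial
Overall: Memorial 623/1459 = 42.7%, Lakeside 516/1477 = 34.9% → Memorial
Memorial wins overall and in every case group — no reversal.

Yes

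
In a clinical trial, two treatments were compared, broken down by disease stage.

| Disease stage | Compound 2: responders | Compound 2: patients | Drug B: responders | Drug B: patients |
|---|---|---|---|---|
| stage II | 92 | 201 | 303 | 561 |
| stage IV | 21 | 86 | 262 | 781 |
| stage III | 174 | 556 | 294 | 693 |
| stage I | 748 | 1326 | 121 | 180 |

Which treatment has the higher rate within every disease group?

Drug B

Stage II: Compound 2 92/201 = 45.8%, Drug B 303/561 = 54.0% → Drug B
Stage IV: Compound 2 21/86 = 24.4%, Drug B 262/781 = 33.5% → Drug B
Stage III: Compound 2 174/556 = 31.3%, Drug B 294/693 = 42.4% → Drug B
Stage I: Compound 2 748/1326 = 56.4%, Drug B 121/180 = 67.2% → Drug B
Drug B has the higher rate in all 4 groups.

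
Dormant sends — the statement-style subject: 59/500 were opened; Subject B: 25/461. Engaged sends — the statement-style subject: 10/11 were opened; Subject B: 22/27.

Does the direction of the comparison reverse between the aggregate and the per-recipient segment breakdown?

Dormant: the statement-style subject 59/500 = 11.8%, Subject B 25/461 = 5.4% → the statement-style subject
Engaged: the statement-style subject 10/11 = 90.9%, Subject B 22/27 = 81.5% → the statement-style subject
Overall: the statement-style subject 69/511 = 13.5%, Subject B 47/488 = 9.6% → the statement-style subject
The statement-style subject wins overall and in every recipient group — no reversal.

No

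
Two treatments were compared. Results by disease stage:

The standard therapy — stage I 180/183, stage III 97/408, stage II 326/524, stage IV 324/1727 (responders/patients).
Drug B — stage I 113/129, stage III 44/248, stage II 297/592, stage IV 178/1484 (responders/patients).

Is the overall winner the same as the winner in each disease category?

Yes

Stage I: the standard therapy 180/183 = 98.4%, Drug B 113/129 = 87.6% → the standard therapy
Stage III: the standard therapy 97/408 = 23.8%, Drug B 44/248 = 17.7% → the standard therapy
Stage II: the standard therapy 326/524 = 62.2%, Drug B 297/592 = 50.2% → the standard therapy
Stage IV: the standard therapy 324/1727 = 18.8%, Drug B 178/1484 = 12.0% → the standard therapy
Overall: the standard therapy 927/2842 = 32.6%, Drug B 632/2453 = 25.8% → the standard therapy
The standard therapy wins overall and in every disease group — no reversal.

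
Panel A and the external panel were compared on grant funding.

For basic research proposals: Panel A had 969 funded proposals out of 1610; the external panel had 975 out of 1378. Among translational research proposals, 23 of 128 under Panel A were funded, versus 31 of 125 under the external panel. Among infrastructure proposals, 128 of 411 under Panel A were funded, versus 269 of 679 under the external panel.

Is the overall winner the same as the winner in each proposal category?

Yes

Basic research: Panel A 969/1610 = 60.2%, the external panel 975/1378 = 70.8% → the external panel
Translational research: Panel A 23/128 = 18.0%, the external panel 31/125 = 24.8% → the external panel
Infrastructure: Panel A 128/411 = 31.1%, the external panel 269/679 = 39.6% → the external panel
Overall: Panel A 1120/2149 = 52.1%, the external panel 1275/2182 = 58.4% → the external panel
The external panel wins overall and in every proposal group — no reversal.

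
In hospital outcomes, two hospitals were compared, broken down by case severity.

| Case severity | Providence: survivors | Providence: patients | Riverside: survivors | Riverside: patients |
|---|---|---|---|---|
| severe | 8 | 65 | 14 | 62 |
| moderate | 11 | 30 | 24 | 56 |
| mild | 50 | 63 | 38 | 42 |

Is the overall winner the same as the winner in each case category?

Severe: Providence 8/65 = 12.3%, Riverside 14/62 = 22.6% → Riverside
Moderate: Providence 11/30 = 36.7%, Riverside 24/56 = 42.9% → Riverside
Mild: Providence 50/63 = 79.4%, Riverside 38/42 = 90.5% → Riverside
Overall: Providence 69/158 = 43.7%, Riverside 76/160 = 47.5% → Riverside
Riverside wins overall and in every case group — no reversal.

Yes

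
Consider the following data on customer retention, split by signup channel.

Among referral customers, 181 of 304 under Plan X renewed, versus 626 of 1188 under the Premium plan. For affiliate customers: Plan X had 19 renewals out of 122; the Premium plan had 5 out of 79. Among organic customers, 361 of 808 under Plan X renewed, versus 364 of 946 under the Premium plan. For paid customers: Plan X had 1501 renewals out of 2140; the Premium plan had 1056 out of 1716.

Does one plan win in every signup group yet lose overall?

Referral: Plan X 181/304 = 59.5%, the Premium plan 626/1188 = 52.7% → Plan X
Affiliate: Plan X 19/122 = 15.6%, the Premium plan 5/79 = 6.3% → Plan X
Organic: Plan X 361/808 = 44.7%, the Premium plan 364/946 = 38.5% → Plan X
Paid: Plan X 1501/2140 = 70.1%, the Premium plan 1056/1716 = 61.5% → Plan X
Overall: Plan X 2062/3374 = 61.1%, the Premium plan 2051/3929 = 52.2% → Plan X
Plan X wins overall and in every signup group — no reversal.

No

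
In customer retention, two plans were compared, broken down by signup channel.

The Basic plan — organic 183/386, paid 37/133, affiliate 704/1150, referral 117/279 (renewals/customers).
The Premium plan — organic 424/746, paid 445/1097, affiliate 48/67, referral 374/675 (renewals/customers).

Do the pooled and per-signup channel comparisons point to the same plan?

Organic: the Basic plan 183/386 = 47.4%, the Premium plan 424/746 = 56.8% → the Premium plan
Paid: the Basic plan 37/133 = 27.8%, the Premium plan 445/1097 = 40.6% → the Premium plan
Affiliate: the Basic plan 704/1150 = 61.2%, the Premium plan 48/67 = 71.6% → the Premium plan
Referral: the Basic plan 117/279 = 41.9%, the Premium plan 374/675 = 55.4% → the Premium plan
Overall: the Basic plan 1041/1948 = 53.4%, the Premium plan 1291/2585 = 49.9% → the Basic plan
The Premium plan wins each signup group but the Basic plan wins overall — the comparison reverses. The Premium plan's customers skew toward paid, which has a lower base rate.

No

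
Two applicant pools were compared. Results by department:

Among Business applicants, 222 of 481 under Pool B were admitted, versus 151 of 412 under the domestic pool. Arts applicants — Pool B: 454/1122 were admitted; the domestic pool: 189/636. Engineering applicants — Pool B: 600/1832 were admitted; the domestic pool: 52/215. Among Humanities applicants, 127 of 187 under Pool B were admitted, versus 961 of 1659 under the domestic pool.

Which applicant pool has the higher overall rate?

Business: Pool B 222/481 = 46.2%, the domestic pool 151/412 = 36.7% → Pool B
Arts: Pool B 454/1122 = 40.5%, the domestic pool 189/636 = 29.7% → Pool B
Engineering: Pool B 600/1832 = 32.8%, the domestic pool 52/215 = 24.2% → Pool B
Humanities: Pool B 127/187 = 67.9%, the domestic pool 961/1659 = 57.9% → Pool B
Overall: Pool B 1403/3622 = 38.7%, the domestic pool 1353/2922 = 46.3% → the domestic pool
(Pool B wins every department group but the domestic pool wins overall — Pool B's applicants skew toward the low-rate Engineering group.)

the domestic pool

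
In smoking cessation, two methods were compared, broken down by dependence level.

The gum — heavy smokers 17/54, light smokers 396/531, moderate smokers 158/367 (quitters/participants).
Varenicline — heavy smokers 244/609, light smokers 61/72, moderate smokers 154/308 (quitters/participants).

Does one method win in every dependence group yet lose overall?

Heavy smokers: the gum 17/54 = 31.5%, varenicline 244/609 = 40.1% → varenicline
Light smokers: the gum 396/531 = 74.6%, varenicline 61/72 = 84.7% → varenicline
Moderate smokers: the gum 158/367 = 43.1%, varenicline 154/308 = 50.0% → varenicline
Overall: the gum 571/952 = 60.0%, varenicline 459/989 = 46.4% → the gum
Varenicline wins each dependence group but the gum wins overall — the comparison reverses. Varenicline's participants skew toward heavy smokers, which has a lower base rate.

Yes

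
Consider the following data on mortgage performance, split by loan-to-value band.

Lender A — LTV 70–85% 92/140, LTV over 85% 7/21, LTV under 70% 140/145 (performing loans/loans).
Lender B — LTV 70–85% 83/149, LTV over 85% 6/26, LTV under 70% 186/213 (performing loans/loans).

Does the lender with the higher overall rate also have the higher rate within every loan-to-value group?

LTV 70–85%: Lender A 92/140 = 65.7%, Lender B 83/149 = 55.7% → Lender A
LTV over 85%: Lender A 7/21 = 33.3%, Lender B 6/26 = 23.1% → Lender A
LTV under 70%: Lender A 140/145 = 96.6%, Lender B 186/213 = 87.3% → Lender A
Overall: Lender A 239/306 = 78.1%, Lender B 275/388 = 70.9% → Lender A
Lender A wins overall and in every loan-to-value group — no reversal.

Yes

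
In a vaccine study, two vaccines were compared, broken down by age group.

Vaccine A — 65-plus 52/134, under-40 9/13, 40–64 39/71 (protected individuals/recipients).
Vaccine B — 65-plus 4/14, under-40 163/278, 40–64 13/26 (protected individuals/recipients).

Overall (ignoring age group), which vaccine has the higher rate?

65-plus: Vaccine A 52/134 = 38.8%, Vaccine B 4/14 = 28.6% → Vaccine A
Under-40: Vaccine A 9/13 = 69.2%, Vaccine B 163/278 = 58.6% → Vaccine A
40–64: Vaccine A 39/71 = 54.9%, Vaccine B 13/26 = 50.0% → Vaccine A
Overall: Vaccine A 100/218 = 45.9%, Vaccine B 180/318 = 56.6% → Vaccine B
(Vaccine A wins every age group but Vaccine B wins overall — Vaccine A's recipients skew toward the low-rate 65-plus group.)

Vaccine B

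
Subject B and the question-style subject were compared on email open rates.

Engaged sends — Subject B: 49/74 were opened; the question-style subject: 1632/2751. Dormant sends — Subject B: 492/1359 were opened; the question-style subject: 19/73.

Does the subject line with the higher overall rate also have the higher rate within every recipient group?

Engaged: Subject B 49/74 = 66.2%, the question-style subject 1632/2751 = 59.3% → Subject B
Dormant: Subject B 492/1359 = 36.2%, the question-style subject 19/73 = 26.0% → Subject B
Overall: Subject B 541/1433 = 37.8%, the question-style subject 1651/2824 = 58.5% → the question-style subject
Subject B wins each recipient group but the question-style subject wins overall — the comparison reverses. Subject B's sends skew toward dormant, which has a lower base rate.

No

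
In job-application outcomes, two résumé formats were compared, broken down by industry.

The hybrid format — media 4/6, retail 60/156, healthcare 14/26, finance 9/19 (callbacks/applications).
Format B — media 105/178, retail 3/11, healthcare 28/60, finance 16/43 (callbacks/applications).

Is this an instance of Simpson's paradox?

Yes

Media: the hybrid format 4/6 = 66.7%, Format B 105/178 = 59.0% → the hybrid format
Retail: the hybrid format 60/156 = 38.5%, Format B 3/11 = 27.3% → the hybrid format
Healthcare: the hybrid format 14/26 = 53.8%, Format B 28/60 = 46.7% → the hybrid format
Finance: the hybrid format 9/19 = 47.4%, Format B 16/43 = 37.2% → the hybrid format
Overall: the hybrid format 87/207 = 42.0%, Format B 152/292 = 52.1% → Format B
The hybrid format wins each industry group but Format B wins overall — the comparison reverses. The hybrid format's applications skew toward retail, which has a lower base rate.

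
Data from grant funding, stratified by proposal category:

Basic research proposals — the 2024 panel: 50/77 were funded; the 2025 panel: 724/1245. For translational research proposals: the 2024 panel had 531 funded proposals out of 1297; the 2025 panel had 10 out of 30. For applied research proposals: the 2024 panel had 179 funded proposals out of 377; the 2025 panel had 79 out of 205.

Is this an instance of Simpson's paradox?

Basic research: the 2024 panel 50/77 = 64.9%, the 2025 panel 724/1245 = 58.2% → the 2024 panel
Translational research: the 2024 panel 531/1297 = 40.9%, the 2025 panel 10/30 = 33.3% → the 2024 panel
Applied research: the 2024 panel 179/377 = 47.5%, the 2025 panel 79/205 = 38.5% → the 2024 panel
Overall: the 2024 panel 760/1751 = 43.4%, the 2025 panel 813/1480 = 54.9% → the 2025 panel
The 2024 panel wins each proposal group but the 2025 panel wins overall — the comparison reverses. The 2024 panel's proposals skew toward translational research, which has a lower base rate.

Yes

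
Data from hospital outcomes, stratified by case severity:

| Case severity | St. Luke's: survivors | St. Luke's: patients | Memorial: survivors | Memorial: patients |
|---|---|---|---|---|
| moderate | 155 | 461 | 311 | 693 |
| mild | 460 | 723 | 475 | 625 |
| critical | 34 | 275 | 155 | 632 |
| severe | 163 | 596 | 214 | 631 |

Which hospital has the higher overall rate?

Memorial

Moderate: St. Luke's 155/461 = 33.6%, Memorial 311/693 = 44.9% → Memorial
Mild: St. Luke's 460/723 = 63.6%, Memorial 475/625 = 76.0% → Memorial
Critical: St. Luke's 34/275 = 12.4%, Memorial 155/632 = 24.5% → Memorial
Severe: St. Luke's 163/596 = 27.3%, Memorial 214/631 = 33.9% → Memorial
Overall: St. Luke's 812/2055 = 39.5%, Memorial 1155/2581 = 44.8% → Memorial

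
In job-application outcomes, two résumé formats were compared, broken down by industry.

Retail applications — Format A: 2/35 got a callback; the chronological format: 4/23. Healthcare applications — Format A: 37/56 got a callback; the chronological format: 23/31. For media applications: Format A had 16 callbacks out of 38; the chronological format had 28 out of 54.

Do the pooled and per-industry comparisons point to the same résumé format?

Yes

Retail: Format A 2/35 = 5.7%, the chronological format 4/23 = 17.4% → the chronological format
Healthcare: Format A 37/56 = 66.1%, the chronological format 23/31 = 74.2% → the chronological format
Media: Format A 16/38 = 42.1%, the chronological format 28/54 = 51.9% → the chronological format
Overall: Format A 55/129 = 42.6%, the chronological format 55/108 = 50.9% → the chronological format
The chronological format wins overall and in every industry group — no reversal.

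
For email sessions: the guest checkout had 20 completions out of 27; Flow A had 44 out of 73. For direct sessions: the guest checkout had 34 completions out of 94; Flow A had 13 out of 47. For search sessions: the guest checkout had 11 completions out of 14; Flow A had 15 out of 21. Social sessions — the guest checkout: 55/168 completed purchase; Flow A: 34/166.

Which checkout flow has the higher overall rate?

the guest checkout

Email: the guest checkout 20/27 = 74.1%, Flow A 44/73 = 60.3% → the guest checkout
Direct: the guest checkout 34/94 = 36.2%, Flow A 13/47 = 27.7% → the guest checkout
Search: the guest checkout 11/14 = 78.6%, Flow A 15/21 = 71.4% → the guest checkout
Social: the guest checkout 55/168 = 32.7%, Flow A 34/166 = 20.5% → the guest checkout
Overall: the guest checkout 120/303 = 39.6%, Flow A 106/307 = 34.5% → the guest checkout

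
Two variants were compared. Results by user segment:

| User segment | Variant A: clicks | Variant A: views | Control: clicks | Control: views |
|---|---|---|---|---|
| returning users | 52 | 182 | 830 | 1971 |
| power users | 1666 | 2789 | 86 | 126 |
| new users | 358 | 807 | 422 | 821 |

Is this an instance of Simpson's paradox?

Returning users: Variant A 52/182 = 28.6%, Control 830/1971 = 42.1% → Control
Power users: Variant A 1666/2789 = 59.7%, Control 86/126 = 68.3% → Control
New users: Variant A 358/807 = 44.4%, Control 422/821 = 51.4% → Control
Overall: Variant A 2076/3778 = 54.9%, Control 1338/2918 = 45.9% → Variant A
Control wins each user group but Variant A wins overall — the comparison reverses. Control's views skew toward returning users, which has a lower base rate.

Yes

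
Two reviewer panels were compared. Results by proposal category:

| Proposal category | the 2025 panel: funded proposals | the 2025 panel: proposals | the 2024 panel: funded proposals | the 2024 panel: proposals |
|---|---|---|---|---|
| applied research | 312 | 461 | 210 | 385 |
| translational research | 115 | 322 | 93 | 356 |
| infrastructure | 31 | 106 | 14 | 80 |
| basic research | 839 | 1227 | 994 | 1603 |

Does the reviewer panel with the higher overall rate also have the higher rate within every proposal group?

Applied research: the 2025 panel 312/461 = 67.7%, the 2024 panel 210/385 = 54.5% → the 2025 panel
Translational research: the 2025 panel 115/322 = 35.7%, the 2024 panel 93/356 = 26.1% → the 2025 panel
Infrastructure: the 2025 panel 31/106 = 29.2%, the 2024 panel 14/80 = 17.5% → the 2025 panel
Basic research: the 2025 panel 839/1227 = 68.4%, the 2024 panel 994/1603 = 62.0% → the 2025 panel
Overall: the 2025 panel 1297/2116 = 61.3%, the 2024 panel 1311/2424 = 54.1% → the 2025 panel
The 2025 panel wins overall and in every proposal group — no reversal.

Yes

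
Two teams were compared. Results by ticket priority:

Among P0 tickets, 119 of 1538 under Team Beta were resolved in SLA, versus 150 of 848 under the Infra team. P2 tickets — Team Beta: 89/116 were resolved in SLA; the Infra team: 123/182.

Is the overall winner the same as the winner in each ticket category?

P0: Team Beta 119/1538 = 7.7%, the Infra team 150/848 = 17.7% → the Infra team
P2: Team Beta 89/116 = 76.7%, the Infra team 123/182 = 67.6% → Team Beta
Overall: Team Beta 208/1654 = 12.6%, the Infra team 273/1030 = 26.5% → the Infra team
Neither sweeps: Team Beta wins 1 of 2 groups, the Infra team wins 1. The Infra team wins overall but not every group — no Simpson reversal.

No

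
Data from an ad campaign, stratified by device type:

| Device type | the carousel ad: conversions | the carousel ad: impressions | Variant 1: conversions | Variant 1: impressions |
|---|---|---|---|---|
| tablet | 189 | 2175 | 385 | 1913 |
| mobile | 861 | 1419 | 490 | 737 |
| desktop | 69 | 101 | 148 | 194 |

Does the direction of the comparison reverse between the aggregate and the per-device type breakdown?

No

Tablet: the carousel ad 189/2175 = 8.7%, Variant 1 385/1913 = 20.1% → Variant 1
Mobile: the carousel ad 861/1419 = 60.7%, Variant 1 490/737 = 66.5% → Variant 1
Desktop: the carousel ad 69/101 = 68.3%, Variant 1 148/194 = 76.3% → Variant 1
Overall: the carousel ad 1119/3695 = 30.3%, Variant 1 1023/2844 = 36.0% → Variant 1
Variant 1 wins overall and in every device group — no reversal.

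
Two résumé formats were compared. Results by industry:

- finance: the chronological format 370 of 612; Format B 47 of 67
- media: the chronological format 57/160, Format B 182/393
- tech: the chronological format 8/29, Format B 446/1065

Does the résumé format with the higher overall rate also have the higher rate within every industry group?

No

Finance: the chronological format 370/612 = 60.5%, Format B 47/67 = 70.1% → Format B
Media: the chronological format 57/160 = 35.6%, Format B 182/393 = 46.3% → Format B
Tech: the chronological format 8/29 = 27.6%, Format B 446/1065 = 41.9% → Format B
Overall: the chronological format 435/801 = 54.3%, Format B 675/1525 = 44.3% → the chronological format
Format B wins each industry group but the chronological format wins overall — the comparison reverses. Format B's applications skew toward tech, which has a lower base rate.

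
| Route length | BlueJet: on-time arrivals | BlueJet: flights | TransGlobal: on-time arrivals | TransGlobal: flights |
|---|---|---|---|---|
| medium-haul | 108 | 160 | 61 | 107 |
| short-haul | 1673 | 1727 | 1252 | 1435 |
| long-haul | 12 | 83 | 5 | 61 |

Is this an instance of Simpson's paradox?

No

Medium-haul: BlueJet 108/160 = 67.5%, TransGlobal 61/107 = 57.0% → BlueJet
Short-haul: BlueJet 1673/1727 = 96.9%, TransGlobal 1252/1435 = 87.2% → BlueJet
Long-haul: BlueJet 12/83 = 14.5%, TransGlobal 5/61 = 8.2% → BlueJet
Overall: BlueJet 1793/1970 = 91.0%, TransGlobal 1318/1603 = 82.2% → BlueJet
BlueJet wins overall and in every route group — no reversal.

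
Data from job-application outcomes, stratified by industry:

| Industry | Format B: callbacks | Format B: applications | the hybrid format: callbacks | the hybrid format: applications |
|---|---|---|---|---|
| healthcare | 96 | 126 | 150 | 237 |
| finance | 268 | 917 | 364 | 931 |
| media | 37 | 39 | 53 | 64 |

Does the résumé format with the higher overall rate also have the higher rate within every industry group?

Healthcare: Format B 96/126 = 76.2%, the hybrid format 150/237 = 63.3% → Format B
Finance: Format B 268/917 = 29.2%, the hybrid format 364/931 = 39.1% → the hybrid format
Media: Format B 37/39 = 94.9%, the hybrid format 53/64 = 82.8% → Format B
Overall: Format B 401/1082 = 37.1%, the hybrid format 567/1232 = 46.0% → the hybrid format
Neither sweeps: Format B wins 2 of 3 groups, the hybrid format wins 1. The hybrid format wins overall but not every group — no Simpson reversal.

No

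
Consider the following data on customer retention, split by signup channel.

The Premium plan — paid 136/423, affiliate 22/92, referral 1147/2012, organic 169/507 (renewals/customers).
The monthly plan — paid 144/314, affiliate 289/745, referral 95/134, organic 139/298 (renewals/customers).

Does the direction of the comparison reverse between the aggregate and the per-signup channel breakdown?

Paid: the Premium plan 136/423 = 32.2%, the monthly plan 144/314 = 45.9% → the monthly plan
Affiliate: the Premium plan 22/92 = 23.9%, the monthly plan 289/745 = 38.8% → the monthly plan
Referral: the Premium plan 1147/2012 = 57.0%, the monthly plan 95/134 = 70.9% → the monthly plan
Organic: the Premium plan 169/507 = 33.3%, the monthly plan 139/298 = 46.6% → the monthly plan
Overall: the Premium plan 1474/3034 = 48.6%, the monthly plan 667/1491 = 44.7% → the Premium plan
The monthly plan wins each signup group but the Premium plan wins overall — the comparison reverses. The monthly plan's customers skew toward affiliate, which has a lower base rate.

Yes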